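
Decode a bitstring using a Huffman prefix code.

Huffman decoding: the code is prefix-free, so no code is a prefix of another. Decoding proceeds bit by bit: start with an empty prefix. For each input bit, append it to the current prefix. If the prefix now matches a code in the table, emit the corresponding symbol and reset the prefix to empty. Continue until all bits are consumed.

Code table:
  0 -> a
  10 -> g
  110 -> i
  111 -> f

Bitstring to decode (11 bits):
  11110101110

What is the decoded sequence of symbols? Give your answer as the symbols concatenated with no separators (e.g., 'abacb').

Answer: fggfa

Derivation:
Bit 0: prefix='1' (no match yet)
Bit 1: prefix='11' (no match yet)
Bit 2: prefix='111' -> emit 'f', reset
Bit 3: prefix='1' (no match yet)
Bit 4: prefix='10' -> emit 'g', reset
Bit 5: prefix='1' (no match yet)
Bit 6: prefix='10' -> emit 'g', reset
Bit 7: prefix='1' (no match yet)
Bit 8: prefix='11' (no match yet)
Bit 9: prefix='111' -> emit 'f', reset
Bit 10: prefix='0' -> emit 'a', reset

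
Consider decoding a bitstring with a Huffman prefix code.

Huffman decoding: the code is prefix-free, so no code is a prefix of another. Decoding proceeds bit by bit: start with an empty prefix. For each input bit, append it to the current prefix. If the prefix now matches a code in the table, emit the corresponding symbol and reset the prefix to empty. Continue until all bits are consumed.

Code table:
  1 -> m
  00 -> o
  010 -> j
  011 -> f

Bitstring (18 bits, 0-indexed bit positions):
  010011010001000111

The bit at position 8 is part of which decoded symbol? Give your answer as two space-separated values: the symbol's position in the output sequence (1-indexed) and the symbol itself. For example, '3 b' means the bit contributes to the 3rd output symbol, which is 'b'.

Answer: 3 j

Derivation:
Bit 0: prefix='0' (no match yet)
Bit 1: prefix='01' (no match yet)
Bit 2: prefix='010' -> emit 'j', reset
Bit 3: prefix='0' (no match yet)
Bit 4: prefix='01' (no match yet)
Bit 5: prefix='011' -> emit 'f', reset
Bit 6: prefix='0' (no match yet)
Bit 7: prefix='01' (no match yet)
Bit 8: prefix='010' -> emit 'j', reset
Bit 9: prefix='0' (no match yet)
Bit 10: prefix='00' -> emit 'o', reset
Bit 11: prefix='1' -> emit 'm', reset
Bit 12: prefix='0' (no match yet)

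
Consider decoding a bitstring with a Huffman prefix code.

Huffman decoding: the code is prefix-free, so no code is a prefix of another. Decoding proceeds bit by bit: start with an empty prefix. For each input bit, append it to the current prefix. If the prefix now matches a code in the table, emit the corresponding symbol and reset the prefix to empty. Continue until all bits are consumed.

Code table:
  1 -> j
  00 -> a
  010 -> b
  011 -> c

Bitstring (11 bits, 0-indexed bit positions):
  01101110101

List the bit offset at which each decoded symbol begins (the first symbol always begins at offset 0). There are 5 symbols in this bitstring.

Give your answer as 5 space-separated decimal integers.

Answer: 0 3 6 7 10

Derivation:
Bit 0: prefix='0' (no match yet)
Bit 1: prefix='01' (no match yet)
Bit 2: prefix='011' -> emit 'c', reset
Bit 3: prefix='0' (no match yet)
Bit 4: prefix='01' (no match yet)
Bit 5: prefix='011' -> emit 'c', reset
Bit 6: prefix='1' -> emit 'j', reset
Bit 7: prefix='0' (no match yet)
Bit 8: prefix='01' (no match yet)
Bit 9: prefix='010' -> emit 'b', reset
Bit 10: prefix='1' -> emit 'j', reset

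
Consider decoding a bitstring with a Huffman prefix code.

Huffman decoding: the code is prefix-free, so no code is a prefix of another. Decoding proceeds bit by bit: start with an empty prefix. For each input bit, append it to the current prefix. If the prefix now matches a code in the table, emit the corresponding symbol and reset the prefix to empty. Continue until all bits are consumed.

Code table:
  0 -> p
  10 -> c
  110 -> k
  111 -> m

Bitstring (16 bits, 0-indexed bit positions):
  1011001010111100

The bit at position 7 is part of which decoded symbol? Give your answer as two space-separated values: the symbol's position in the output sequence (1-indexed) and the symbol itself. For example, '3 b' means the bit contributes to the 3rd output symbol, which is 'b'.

Answer: 4 c

Derivation:
Bit 0: prefix='1' (no match yet)
Bit 1: prefix='10' -> emit 'c', reset
Bit 2: prefix='1' (no match yet)
Bit 3: prefix='11' (no match yet)
Bit 4: prefix='110' -> emit 'k', reset
Bit 5: prefix='0' -> emit 'p', reset
Bit 6: prefix='1' (no match yet)
Bit 7: prefix='10' -> emit 'c', reset
Bit 8: prefix='1' (no match yet)
Bit 9: prefix='10' -> emit 'c', reset
Bit 10: prefix='1' (no match yet)
Bit 11: prefix='11' (no match yet)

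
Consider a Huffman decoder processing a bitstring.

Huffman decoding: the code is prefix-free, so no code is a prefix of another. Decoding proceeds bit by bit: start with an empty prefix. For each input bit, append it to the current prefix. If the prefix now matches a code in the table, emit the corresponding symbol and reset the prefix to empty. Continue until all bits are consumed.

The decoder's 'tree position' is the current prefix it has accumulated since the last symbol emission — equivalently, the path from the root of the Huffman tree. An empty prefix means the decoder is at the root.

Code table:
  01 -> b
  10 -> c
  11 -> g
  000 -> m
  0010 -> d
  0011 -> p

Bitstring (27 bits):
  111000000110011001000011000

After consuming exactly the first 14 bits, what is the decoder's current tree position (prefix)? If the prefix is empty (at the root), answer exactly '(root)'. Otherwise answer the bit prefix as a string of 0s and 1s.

Answer: 001

Derivation:
Bit 0: prefix='1' (no match yet)
Bit 1: prefix='11' -> emit 'g', reset
Bit 2: prefix='1' (no match yet)
Bit 3: prefix='10' -> emit 'c', reset
Bit 4: prefix='0' (no match yet)
Bit 5: prefix='00' (no match yet)
Bit 6: prefix='000' -> emit 'm', reset
Bit 7: prefix='0' (no match yet)
Bit 8: prefix='00' (no match yet)
Bit 9: prefix='001' (no match yet)
Bit 10: prefix='0011' -> emit 'p', reset
Bit 11: prefix='0' (no match yet)
Bit 12: prefix='00' (no match yet)
Bit 13: prefix='001' (no match yet)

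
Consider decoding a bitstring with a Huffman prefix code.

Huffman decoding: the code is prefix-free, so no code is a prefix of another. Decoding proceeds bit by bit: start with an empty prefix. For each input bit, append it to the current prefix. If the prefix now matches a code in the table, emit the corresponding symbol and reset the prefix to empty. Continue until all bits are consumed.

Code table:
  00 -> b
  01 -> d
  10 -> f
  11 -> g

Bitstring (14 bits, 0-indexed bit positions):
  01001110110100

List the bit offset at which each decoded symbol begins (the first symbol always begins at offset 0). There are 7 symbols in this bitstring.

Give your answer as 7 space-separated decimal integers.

Answer: 0 2 4 6 8 10 12

Derivation:
Bit 0: prefix='0' (no match yet)
Bit 1: prefix='01' -> emit 'd', reset
Bit 2: prefix='0' (no match yet)
Bit 3: prefix='00' -> emit 'b', reset
Bit 4: prefix='1' (no match yet)
Bit 5: prefix='11' -> emit 'g', reset
Bit 6: prefix='1' (no match yet)
Bit 7: prefix='10' -> emit 'f', reset
Bit 8: prefix='1' (no match yet)
Bit 9: prefix='11' -> emit 'g', reset
Bit 10: prefix='0' (no match yet)
Bit 11: prefix='01' -> emit 'd', reset
Bit 12: prefix='0' (no match yet)
Bit 13: prefix='00' -> emit 'b', reset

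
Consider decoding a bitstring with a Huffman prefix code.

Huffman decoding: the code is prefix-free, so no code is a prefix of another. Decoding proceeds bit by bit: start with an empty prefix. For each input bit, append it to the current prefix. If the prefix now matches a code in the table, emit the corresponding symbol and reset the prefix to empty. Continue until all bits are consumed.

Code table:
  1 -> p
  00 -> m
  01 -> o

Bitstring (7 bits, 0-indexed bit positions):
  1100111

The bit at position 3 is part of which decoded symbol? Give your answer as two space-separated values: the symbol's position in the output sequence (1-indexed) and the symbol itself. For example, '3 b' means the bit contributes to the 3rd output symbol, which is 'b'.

Answer: 3 m

Derivation:
Bit 0: prefix='1' -> emit 'p', reset
Bit 1: prefix='1' -> emit 'p', reset
Bit 2: prefix='0' (no match yet)
Bit 3: prefix='00' -> emit 'm', reset
Bit 4: prefix='1' -> emit 'p', reset
Bit 5: prefix='1' -> emit 'p', reset
Bit 6: prefix='1' -> emit 'p', reset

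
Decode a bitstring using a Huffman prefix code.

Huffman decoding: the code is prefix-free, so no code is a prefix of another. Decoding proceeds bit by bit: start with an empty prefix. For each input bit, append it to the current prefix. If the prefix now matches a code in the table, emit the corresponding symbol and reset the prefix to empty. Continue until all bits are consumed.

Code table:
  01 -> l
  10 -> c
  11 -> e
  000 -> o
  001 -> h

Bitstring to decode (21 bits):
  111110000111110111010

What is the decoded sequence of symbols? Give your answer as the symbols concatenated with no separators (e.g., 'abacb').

Answer: eecoeececc

Derivation:
Bit 0: prefix='1' (no match yet)
Bit 1: prefix='11' -> emit 'e', reset
Bit 2: prefix='1' (no match yet)
Bit 3: prefix='11' -> emit 'e', reset
Bit 4: prefix='1' (no match yet)
Bit 5: prefix='10' -> emit 'c', reset
Bit 6: prefix='0' (no match yet)
Bit 7: prefix='00' (no match yet)
Bit 8: prefix='000' -> emit 'o', reset
Bit 9: prefix='1' (no match yet)
Bit 10: prefix='11' -> emit 'e', reset
Bit 11: prefix='1' (no match yet)
Bit 12: prefix='11' -> emit 'e', reset
Bit 13: prefix='1' (no match yet)
Bit 14: prefix='10' -> emit 'c', reset
Bit 15: prefix='1' (no match yet)
Bit 16: prefix='11' -> emit 'e', reset
Bit 17: prefix='1' (no match yet)
Bit 18: prefix='10' -> emit 'c', reset
Bit 19: prefix='1' (no match yet)
Bit 20: prefix='10' -> emit 'c', reset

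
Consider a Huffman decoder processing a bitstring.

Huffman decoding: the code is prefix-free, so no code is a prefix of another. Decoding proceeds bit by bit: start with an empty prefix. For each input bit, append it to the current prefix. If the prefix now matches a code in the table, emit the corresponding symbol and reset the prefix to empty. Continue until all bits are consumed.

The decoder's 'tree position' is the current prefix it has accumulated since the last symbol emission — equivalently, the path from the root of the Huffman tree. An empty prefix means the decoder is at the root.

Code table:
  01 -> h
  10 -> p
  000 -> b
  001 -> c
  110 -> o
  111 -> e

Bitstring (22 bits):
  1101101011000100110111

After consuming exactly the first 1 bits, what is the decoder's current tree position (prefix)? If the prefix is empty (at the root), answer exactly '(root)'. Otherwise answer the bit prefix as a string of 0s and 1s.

Bit 0: prefix='1' (no match yet)

Answer: 1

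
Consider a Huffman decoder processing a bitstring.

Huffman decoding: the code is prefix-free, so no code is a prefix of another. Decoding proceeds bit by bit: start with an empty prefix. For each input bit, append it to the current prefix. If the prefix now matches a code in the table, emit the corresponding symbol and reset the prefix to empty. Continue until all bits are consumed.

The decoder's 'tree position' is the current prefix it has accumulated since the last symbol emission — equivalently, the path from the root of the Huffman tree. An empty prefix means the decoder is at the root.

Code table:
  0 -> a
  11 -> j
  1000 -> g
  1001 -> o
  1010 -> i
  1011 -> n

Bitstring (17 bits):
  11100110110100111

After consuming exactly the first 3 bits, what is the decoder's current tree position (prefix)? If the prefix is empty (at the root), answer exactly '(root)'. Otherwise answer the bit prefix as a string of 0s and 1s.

Bit 0: prefix='1' (no match yet)
Bit 1: prefix='11' -> emit 'j', reset
Bit 2: prefix='1' (no match yet)

Answer: 1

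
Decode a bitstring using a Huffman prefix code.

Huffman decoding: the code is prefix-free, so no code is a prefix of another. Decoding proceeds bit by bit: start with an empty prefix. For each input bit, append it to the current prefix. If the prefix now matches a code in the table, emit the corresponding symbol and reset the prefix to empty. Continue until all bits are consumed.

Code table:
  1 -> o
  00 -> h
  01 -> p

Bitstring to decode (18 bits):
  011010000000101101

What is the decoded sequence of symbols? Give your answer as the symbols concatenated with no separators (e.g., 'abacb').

Answer: pophhhppop

Derivation:
Bit 0: prefix='0' (no match yet)
Bit 1: prefix='01' -> emit 'p', reset
Bit 2: prefix='1' -> emit 'o', reset
Bit 3: prefix='0' (no match yet)
Bit 4: prefix='01' -> emit 'p', reset
Bit 5: prefix='0' (no match yet)
Bit 6: prefix='00' -> emit 'h', reset
Bit 7: prefix='0' (no match yet)
Bit 8: prefix='00' -> emit 'h', reset
Bit 9: prefix='0' (no match yet)
Bit 10: prefix='00' -> emit 'h', reset
Bit 11: prefix='0' (no match yet)
Bit 12: prefix='01' -> emit 'p', reset
Bit 13: prefix='0' (no match yet)
Bit 14: prefix='01' -> emit 'p', reset
Bit 15: prefix='1' -> emit 'o', reset
Bit 16: prefix='0' (no match yet)
Bit 17: prefix='01' -> emit 'p', reset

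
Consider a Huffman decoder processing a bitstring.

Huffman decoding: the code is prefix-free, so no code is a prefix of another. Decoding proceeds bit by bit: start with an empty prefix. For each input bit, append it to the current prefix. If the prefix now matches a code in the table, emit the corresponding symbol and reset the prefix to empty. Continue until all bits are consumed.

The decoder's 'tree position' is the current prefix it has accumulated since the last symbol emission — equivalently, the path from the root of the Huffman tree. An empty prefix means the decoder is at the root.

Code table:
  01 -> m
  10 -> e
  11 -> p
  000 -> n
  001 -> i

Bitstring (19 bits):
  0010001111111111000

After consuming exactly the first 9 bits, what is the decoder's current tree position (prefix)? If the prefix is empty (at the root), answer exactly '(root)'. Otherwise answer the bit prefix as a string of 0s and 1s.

Answer: 1

Derivation:
Bit 0: prefix='0' (no match yet)
Bit 1: prefix='00' (no match yet)
Bit 2: prefix='001' -> emit 'i', reset
Bit 3: prefix='0' (no match yet)
Bit 4: prefix='00' (no match yet)
Bit 5: prefix='000' -> emit 'n', reset
Bit 6: prefix='1' (no match yet)
Bit 7: prefix='11' -> emit 'p', reset
Bit 8: prefix='1' (no match yet)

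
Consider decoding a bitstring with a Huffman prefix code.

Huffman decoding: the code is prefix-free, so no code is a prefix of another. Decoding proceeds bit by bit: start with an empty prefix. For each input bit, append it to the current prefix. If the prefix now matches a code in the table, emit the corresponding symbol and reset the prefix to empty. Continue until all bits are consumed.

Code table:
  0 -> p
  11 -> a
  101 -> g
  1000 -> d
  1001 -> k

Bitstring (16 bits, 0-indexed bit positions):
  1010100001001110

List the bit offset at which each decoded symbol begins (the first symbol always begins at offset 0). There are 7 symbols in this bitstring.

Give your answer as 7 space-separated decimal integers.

Answer: 0 3 4 8 9 13 15

Derivation:
Bit 0: prefix='1' (no match yet)
Bit 1: prefix='10' (no match yet)
Bit 2: prefix='101' -> emit 'g', reset
Bit 3: prefix='0' -> emit 'p', reset
Bit 4: prefix='1' (no match yet)
Bit 5: prefix='10' (no match yet)
Bit 6: prefix='100' (no match yet)
Bit 7: prefix='1000' -> emit 'd', reset
Bit 8: prefix='0' -> emit 'p', reset
Bit 9: prefix='1' (no match yet)
Bit 10: prefix='10' (no match yet)
Bit 11: prefix='100' (no match yet)
Bit 12: prefix='1001' -> emit 'k', reset
Bit 13: prefix='1' (no match yet)
Bit 14: prefix='11' -> emit 'a', reset
Bit 15: prefix='0' -> emit 'p', reset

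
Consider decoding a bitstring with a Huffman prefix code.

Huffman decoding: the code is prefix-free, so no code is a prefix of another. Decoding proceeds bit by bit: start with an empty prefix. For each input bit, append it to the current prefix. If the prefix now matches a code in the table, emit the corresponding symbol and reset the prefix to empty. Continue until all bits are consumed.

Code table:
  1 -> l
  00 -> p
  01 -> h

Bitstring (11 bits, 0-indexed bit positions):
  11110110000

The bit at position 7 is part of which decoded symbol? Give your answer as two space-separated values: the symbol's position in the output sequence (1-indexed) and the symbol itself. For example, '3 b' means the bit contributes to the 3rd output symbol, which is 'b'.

Bit 0: prefix='1' -> emit 'l', reset
Bit 1: prefix='1' -> emit 'l', reset
Bit 2: prefix='1' -> emit 'l', reset
Bit 3: prefix='1' -> emit 'l', reset
Bit 4: prefix='0' (no match yet)
Bit 5: prefix='01' -> emit 'h', reset
Bit 6: prefix='1' -> emit 'l', reset
Bit 7: prefix='0' (no match yet)
Bit 8: prefix='00' -> emit 'p', reset
Bit 9: prefix='0' (no match yet)
Bit 10: prefix='00' -> emit 'p', reset

Answer: 7 p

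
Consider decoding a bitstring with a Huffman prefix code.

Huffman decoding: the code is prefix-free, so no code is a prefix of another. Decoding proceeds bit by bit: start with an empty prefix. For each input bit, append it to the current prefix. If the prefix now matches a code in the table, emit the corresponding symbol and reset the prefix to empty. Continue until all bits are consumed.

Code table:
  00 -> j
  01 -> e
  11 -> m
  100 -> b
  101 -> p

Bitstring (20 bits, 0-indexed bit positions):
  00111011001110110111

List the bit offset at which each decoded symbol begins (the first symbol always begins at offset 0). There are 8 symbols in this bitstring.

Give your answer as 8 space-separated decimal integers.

Bit 0: prefix='0' (no match yet)
Bit 1: prefix='00' -> emit 'j', reset
Bit 2: prefix='1' (no match yet)
Bit 3: prefix='11' -> emit 'm', reset
Bit 4: prefix='1' (no match yet)
Bit 5: prefix='10' (no match yet)
Bit 6: prefix='101' -> emit 'p', reset
Bit 7: prefix='1' (no match yet)
Bit 8: prefix='10' (no match yet)
Bit 9: prefix='100' -> emit 'b', reset
Bit 10: prefix='1' (no match yet)
Bit 11: prefix='11' -> emit 'm', reset
Bit 12: prefix='1' (no match yet)
Bit 13: prefix='10' (no match yet)
Bit 14: prefix='101' -> emit 'p', reset
Bit 15: prefix='1' (no match yet)
Bit 16: prefix='10' (no match yet)
Bit 17: prefix='101' -> emit 'p', reset
Bit 18: prefix='1' (no match yet)
Bit 19: prefix='11' -> emit 'm', reset

Answer: 0 2 4 7 10 12 15 18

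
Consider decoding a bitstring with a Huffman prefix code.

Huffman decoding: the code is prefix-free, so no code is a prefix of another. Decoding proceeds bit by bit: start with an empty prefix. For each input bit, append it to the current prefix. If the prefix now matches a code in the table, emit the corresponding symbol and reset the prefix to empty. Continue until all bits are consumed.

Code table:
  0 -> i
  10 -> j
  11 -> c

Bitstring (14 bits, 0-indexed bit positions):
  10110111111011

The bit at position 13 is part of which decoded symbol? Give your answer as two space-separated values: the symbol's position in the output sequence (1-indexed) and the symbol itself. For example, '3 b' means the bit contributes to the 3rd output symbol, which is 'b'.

Answer: 8 c

Derivation:
Bit 0: prefix='1' (no match yet)
Bit 1: prefix='10' -> emit 'j', reset
Bit 2: prefix='1' (no match yet)
Bit 3: prefix='11' -> emit 'c', reset
Bit 4: prefix='0' -> emit 'i', reset
Bit 5: prefix='1' (no match yet)
Bit 6: prefix='11' -> emit 'c', reset
Bit 7: prefix='1' (no match yet)
Bit 8: prefix='11' -> emit 'c', reset
Bit 9: prefix='1' (no match yet)
Bit 10: prefix='11' -> emit 'c', reset
Bit 11: prefix='0' -> emit 'i', reset
Bit 12: prefix='1' (no match yet)
Bit 13: prefix='11' -> emit 'c', reset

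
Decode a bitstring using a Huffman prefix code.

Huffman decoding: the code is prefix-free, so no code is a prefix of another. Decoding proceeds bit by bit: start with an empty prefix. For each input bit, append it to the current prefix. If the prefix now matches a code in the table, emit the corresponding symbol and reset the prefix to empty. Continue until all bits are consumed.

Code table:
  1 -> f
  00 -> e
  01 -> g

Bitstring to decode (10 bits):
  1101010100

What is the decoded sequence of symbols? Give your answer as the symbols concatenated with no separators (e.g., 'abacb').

Answer: ffggge

Derivation:
Bit 0: prefix='1' -> emit 'f', reset
Bit 1: prefix='1' -> emit 'f', reset
Bit 2: prefix='0' (no match yet)
Bit 3: prefix='01' -> emit 'g', reset
Bit 4: prefix='0' (no match yet)
Bit 5: prefix='01' -> emit 'g', reset
Bit 6: prefix='0' (no match yet)
Bit 7: prefix='01' -> emit 'g', reset
Bit 8: prefix='0' (no match yet)
Bit 9: prefix='00' -> emit 'e', reset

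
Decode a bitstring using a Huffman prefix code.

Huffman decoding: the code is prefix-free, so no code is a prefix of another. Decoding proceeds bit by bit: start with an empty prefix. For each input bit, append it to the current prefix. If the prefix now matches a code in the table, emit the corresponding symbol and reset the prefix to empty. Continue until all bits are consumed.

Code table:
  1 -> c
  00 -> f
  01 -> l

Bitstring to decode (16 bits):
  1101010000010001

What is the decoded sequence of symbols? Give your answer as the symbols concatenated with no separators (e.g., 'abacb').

Answer: ccllfflfl

Derivation:
Bit 0: prefix='1' -> emit 'c', reset
Bit 1: prefix='1' -> emit 'c', reset
Bit 2: prefix='0' (no match yet)
Bit 3: prefix='01' -> emit 'l', reset
Bit 4: prefix='0' (no match yet)
Bit 5: prefix='01' -> emit 'l', reset
Bit 6: prefix='0' (no match yet)
Bit 7: prefix='00' -> emit 'f', reset
Bit 8: prefix='0' (no match yet)
Bit 9: prefix='00' -> emit 'f', reset
Bit 10: prefix='0' (no match yet)
Bit 11: prefix='01' -> emit 'l', reset
Bit 12: prefix='0' (no match yet)
Bit 13: prefix='00' -> emit 'f', reset
Bit 14: prefix='0' (no match yet)
Bit 15: prefix='01' -> emit 'l', reset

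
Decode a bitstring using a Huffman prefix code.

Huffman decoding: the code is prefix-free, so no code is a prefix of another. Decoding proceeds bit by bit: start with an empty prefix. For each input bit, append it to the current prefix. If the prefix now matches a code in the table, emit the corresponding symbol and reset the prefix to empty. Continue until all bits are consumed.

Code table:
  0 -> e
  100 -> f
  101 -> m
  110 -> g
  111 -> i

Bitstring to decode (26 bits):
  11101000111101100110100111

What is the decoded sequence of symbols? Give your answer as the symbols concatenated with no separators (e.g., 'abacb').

Answer: iefeimfgfi

Derivation:
Bit 0: prefix='1' (no match yet)
Bit 1: prefix='11' (no match yet)
Bit 2: prefix='111' -> emit 'i', reset
Bit 3: prefix='0' -> emit 'e', reset
Bit 4: prefix='1' (no match yet)
Bit 5: prefix='10' (no match yet)
Bit 6: prefix='100' -> emit 'f', reset
Bit 7: prefix='0' -> emit 'e', reset
Bit 8: prefix='1' (no match yet)
Bit 9: prefix='11' (no match yet)
Bit 10: prefix='111' -> emit 'i', reset
Bit 11: prefix='1' (no match yet)
Bit 12: prefix='10' (no match yet)
Bit 13: prefix='101' -> emit 'm', reset
Bit 14: prefix='1' (no match yet)
Bit 15: prefix='10' (no match yet)
Bit 16: prefix='100' -> emit 'f', reset
Bit 17: prefix='1' (no match yet)
Bit 18: prefix='11' (no match yet)
Bit 19: prefix='110' -> emit 'g', reset
Bit 20: prefix='1' (no match yet)
Bit 21: prefix='10' (no match yet)
Bit 22: prefix='100' -> emit 'f', reset
Bit 23: prefix='1' (no match yet)
Bit 24: prefix='11' (no match yet)
Bit 25: prefix='111' -> emit 'i', reset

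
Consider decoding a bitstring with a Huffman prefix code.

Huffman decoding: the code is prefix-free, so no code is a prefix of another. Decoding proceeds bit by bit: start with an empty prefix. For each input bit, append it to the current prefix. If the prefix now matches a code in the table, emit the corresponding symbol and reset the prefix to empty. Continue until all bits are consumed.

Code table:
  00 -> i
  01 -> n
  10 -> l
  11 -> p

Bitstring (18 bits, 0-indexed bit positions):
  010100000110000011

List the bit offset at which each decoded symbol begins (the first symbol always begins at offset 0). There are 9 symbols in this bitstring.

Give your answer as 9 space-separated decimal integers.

Answer: 0 2 4 6 8 10 12 14 16

Derivation:
Bit 0: prefix='0' (no match yet)
Bit 1: prefix='01' -> emit 'n', reset
Bit 2: prefix='0' (no match yet)
Bit 3: prefix='01' -> emit 'n', reset
Bit 4: prefix='0' (no match yet)
Bit 5: prefix='00' -> emit 'i', reset
Bit 6: prefix='0' (no match yet)
Bit 7: prefix='00' -> emit 'i', reset
Bit 8: prefix='0' (no match yet)
Bit 9: prefix='01' -> emit 'n', reset
Bit 10: prefix='1' (no match yet)
Bit 11: prefix='10' -> emit 'l', reset
Bit 12: prefix='0' (no match yet)
Bit 13: prefix='00' -> emit 'i', reset
Bit 14: prefix='0' (no match yet)
Bit 15: prefix='00' -> emit 'i', reset
Bit 16: prefix='1' (no match yet)
Bit 17: prefix='11' -> emit 'p', reset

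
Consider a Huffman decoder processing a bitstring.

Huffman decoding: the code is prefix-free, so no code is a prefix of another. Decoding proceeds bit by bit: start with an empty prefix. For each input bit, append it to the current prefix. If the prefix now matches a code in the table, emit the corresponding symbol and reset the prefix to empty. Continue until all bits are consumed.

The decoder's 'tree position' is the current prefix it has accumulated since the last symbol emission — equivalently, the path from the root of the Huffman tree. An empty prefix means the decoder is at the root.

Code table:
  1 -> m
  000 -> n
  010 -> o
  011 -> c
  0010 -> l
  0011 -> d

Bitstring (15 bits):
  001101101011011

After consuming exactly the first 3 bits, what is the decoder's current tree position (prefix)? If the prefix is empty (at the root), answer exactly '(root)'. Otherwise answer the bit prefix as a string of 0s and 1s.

Answer: 001

Derivation:
Bit 0: prefix='0' (no match yet)
Bit 1: prefix='00' (no match yet)
Bit 2: prefix='001' (no match yet)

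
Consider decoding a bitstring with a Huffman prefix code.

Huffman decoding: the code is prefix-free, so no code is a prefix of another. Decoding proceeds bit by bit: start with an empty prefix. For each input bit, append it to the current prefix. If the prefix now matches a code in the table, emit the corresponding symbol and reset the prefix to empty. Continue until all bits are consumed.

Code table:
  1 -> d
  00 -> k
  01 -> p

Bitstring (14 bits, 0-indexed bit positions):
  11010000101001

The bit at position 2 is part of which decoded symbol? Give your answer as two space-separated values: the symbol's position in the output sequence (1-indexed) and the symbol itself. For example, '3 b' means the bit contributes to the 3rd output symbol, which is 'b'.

Answer: 3 p

Derivation:
Bit 0: prefix='1' -> emit 'd', reset
Bit 1: prefix='1' -> emit 'd', reset
Bit 2: prefix='0' (no match yet)
Bit 3: prefix='01' -> emit 'p', reset
Bit 4: prefix='0' (no match yet)
Bit 5: prefix='00' -> emit 'k', reset
Bit 6: prefix='0' (no match yet)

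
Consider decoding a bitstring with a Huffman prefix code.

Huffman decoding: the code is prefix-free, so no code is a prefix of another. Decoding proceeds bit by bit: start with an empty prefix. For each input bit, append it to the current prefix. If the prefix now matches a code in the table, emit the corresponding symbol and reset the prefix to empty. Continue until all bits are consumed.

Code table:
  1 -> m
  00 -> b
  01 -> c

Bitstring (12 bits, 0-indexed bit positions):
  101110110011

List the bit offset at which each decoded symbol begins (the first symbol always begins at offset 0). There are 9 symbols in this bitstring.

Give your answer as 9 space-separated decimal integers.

Answer: 0 1 3 4 5 7 8 10 11

Derivation:
Bit 0: prefix='1' -> emit 'm', reset
Bit 1: prefix='0' (no match yet)
Bit 2: prefix='01' -> emit 'c', reset
Bit 3: prefix='1' -> emit 'm', reset
Bit 4: prefix='1' -> emit 'm', reset
Bit 5: prefix='0' (no match yet)
Bit 6: prefix='01' -> emit 'c', reset
Bit 7: prefix='1' -> emit 'm', reset
Bit 8: prefix='0' (no match yet)
Bit 9: prefix='00' -> emit 'b', reset
Bit 10: prefix='1' -> emit 'm', reset
Bit 11: prefix='1' -> emit 'm', reset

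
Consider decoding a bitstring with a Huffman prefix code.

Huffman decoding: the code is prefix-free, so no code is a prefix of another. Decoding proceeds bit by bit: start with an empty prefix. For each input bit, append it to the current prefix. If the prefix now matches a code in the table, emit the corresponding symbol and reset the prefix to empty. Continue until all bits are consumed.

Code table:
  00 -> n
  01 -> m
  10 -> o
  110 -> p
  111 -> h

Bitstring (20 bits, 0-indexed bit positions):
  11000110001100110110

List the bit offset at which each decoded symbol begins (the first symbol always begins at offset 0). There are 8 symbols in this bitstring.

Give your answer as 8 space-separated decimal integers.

Bit 0: prefix='1' (no match yet)
Bit 1: prefix='11' (no match yet)
Bit 2: prefix='110' -> emit 'p', reset
Bit 3: prefix='0' (no match yet)
Bit 4: prefix='00' -> emit 'n', reset
Bit 5: prefix='1' (no match yet)
Bit 6: prefix='11' (no match yet)
Bit 7: prefix='110' -> emit 'p', reset
Bit 8: prefix='0' (no match yet)
Bit 9: prefix='00' -> emit 'n', reset
Bit 10: prefix='1' (no match yet)
Bit 11: prefix='11' (no match yet)
Bit 12: prefix='110' -> emit 'p', reset
Bit 13: prefix='0' (no match yet)
Bit 14: prefix='01' -> emit 'm', reset
Bit 15: prefix='1' (no match yet)
Bit 16: prefix='10' -> emit 'o', reset
Bit 17: prefix='1' (no match yet)
Bit 18: prefix='11' (no match yet)
Bit 19: prefix='110' -> emit 'p', reset

Answer: 0 3 5 8 10 13 15 17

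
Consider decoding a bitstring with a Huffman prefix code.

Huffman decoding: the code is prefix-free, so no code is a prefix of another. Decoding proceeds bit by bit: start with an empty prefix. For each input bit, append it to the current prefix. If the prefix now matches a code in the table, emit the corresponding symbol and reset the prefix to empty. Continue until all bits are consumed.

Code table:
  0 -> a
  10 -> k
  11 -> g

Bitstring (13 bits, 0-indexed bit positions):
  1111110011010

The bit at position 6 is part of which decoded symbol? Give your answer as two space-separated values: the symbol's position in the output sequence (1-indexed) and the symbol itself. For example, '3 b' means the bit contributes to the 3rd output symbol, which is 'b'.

Bit 0: prefix='1' (no match yet)
Bit 1: prefix='11' -> emit 'g', reset
Bit 2: prefix='1' (no match yet)
Bit 3: prefix='11' -> emit 'g', reset
Bit 4: prefix='1' (no match yet)
Bit 5: prefix='11' -> emit 'g', reset
Bit 6: prefix='0' -> emit 'a', reset
Bit 7: prefix='0' -> emit 'a', reset
Bit 8: prefix='1' (no match yet)
Bit 9: prefix='11' -> emit 'g', reset
Bit 10: prefix='0' -> emit 'a', reset

Answer: 4 a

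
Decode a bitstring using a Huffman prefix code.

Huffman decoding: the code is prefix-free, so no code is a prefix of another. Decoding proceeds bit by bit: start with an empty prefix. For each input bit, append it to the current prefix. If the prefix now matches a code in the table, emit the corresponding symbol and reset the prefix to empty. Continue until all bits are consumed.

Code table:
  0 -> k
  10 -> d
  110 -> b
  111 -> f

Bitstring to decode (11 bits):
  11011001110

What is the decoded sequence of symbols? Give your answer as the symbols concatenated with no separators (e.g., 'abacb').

Answer: bbkfk

Derivation:
Bit 0: prefix='1' (no match yet)
Bit 1: prefix='11' (no match yet)
Bit 2: prefix='110' -> emit 'b', reset
Bit 3: prefix='1' (no match yet)
Bit 4: prefix='11' (no match yet)
Bit 5: prefix='110' -> emit 'b', reset
Bit 6: prefix='0' -> emit 'k', reset
Bit 7: prefix='1' (no match yet)
Bit 8: prefix='11' (no match yet)
Bit 9: prefix='111' -> emit 'f', reset
Bit 10: prefix='0' -> emit 'k', reset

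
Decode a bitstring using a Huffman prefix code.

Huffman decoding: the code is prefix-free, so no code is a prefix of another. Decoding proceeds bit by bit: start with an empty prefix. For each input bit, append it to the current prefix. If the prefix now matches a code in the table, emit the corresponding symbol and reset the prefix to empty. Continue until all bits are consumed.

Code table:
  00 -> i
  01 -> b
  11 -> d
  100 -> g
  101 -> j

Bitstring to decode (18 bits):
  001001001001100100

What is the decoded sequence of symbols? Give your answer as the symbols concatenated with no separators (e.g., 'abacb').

Bit 0: prefix='0' (no match yet)
Bit 1: prefix='00' -> emit 'i', reset
Bit 2: prefix='1' (no match yet)
Bit 3: prefix='10' (no match yet)
Bit 4: prefix='100' -> emit 'g', reset
Bit 5: prefix='1' (no match yet)
Bit 6: prefix='10' (no match yet)
Bit 7: prefix='100' -> emit 'g', reset
Bit 8: prefix='1' (no match yet)
Bit 9: prefix='10' (no match yet)
Bit 10: prefix='100' -> emit 'g', reset
Bit 11: prefix='1' (no match yet)
Bit 12: prefix='11' -> emit 'd', reset
Bit 13: prefix='0' (no match yet)
Bit 14: prefix='00' -> emit 'i', reset
Bit 15: prefix='1' (no match yet)
Bit 16: prefix='10' (no match yet)
Bit 17: prefix='100' -> emit 'g', reset

Answer: igggdig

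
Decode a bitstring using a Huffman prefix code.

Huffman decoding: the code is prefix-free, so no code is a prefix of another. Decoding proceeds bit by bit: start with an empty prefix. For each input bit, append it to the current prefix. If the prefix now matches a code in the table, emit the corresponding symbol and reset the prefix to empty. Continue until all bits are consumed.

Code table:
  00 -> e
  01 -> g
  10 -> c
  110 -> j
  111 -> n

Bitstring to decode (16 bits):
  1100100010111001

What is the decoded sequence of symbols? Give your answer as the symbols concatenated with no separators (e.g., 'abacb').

Bit 0: prefix='1' (no match yet)
Bit 1: prefix='11' (no match yet)
Bit 2: prefix='110' -> emit 'j', reset
Bit 3: prefix='0' (no match yet)
Bit 4: prefix='01' -> emit 'g', reset
Bit 5: prefix='0' (no match yet)
Bit 6: prefix='00' -> emit 'e', reset
Bit 7: prefix='0' (no match yet)
Bit 8: prefix='01' -> emit 'g', reset
Bit 9: prefix='0' (no match yet)
Bit 10: prefix='01' -> emit 'g', reset
Bit 11: prefix='1' (no match yet)
Bit 12: prefix='11' (no match yet)
Bit 13: prefix='110' -> emit 'j', reset
Bit 14: prefix='0' (no match yet)
Bit 15: prefix='01' -> emit 'g', reset

Answer: jgeggjg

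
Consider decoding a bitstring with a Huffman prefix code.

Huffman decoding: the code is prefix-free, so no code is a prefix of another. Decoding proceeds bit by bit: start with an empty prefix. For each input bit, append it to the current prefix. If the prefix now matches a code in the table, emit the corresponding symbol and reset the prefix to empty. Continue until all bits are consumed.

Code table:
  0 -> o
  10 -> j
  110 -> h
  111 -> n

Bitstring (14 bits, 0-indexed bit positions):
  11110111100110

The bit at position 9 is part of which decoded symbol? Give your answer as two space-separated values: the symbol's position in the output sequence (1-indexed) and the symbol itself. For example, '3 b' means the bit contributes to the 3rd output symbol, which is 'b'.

Bit 0: prefix='1' (no match yet)
Bit 1: prefix='11' (no match yet)
Bit 2: prefix='111' -> emit 'n', reset
Bit 3: prefix='1' (no match yet)
Bit 4: prefix='10' -> emit 'j', reset
Bit 5: prefix='1' (no match yet)
Bit 6: prefix='11' (no match yet)
Bit 7: prefix='111' -> emit 'n', reset
Bit 8: prefix='1' (no match yet)
Bit 9: prefix='10' -> emit 'j', reset
Bit 10: prefix='0' -> emit 'o', reset
Bit 11: prefix='1' (no match yet)
Bit 12: prefix='11' (no match yet)
Bit 13: prefix='110' -> emit 'h', reset

Answer: 4 j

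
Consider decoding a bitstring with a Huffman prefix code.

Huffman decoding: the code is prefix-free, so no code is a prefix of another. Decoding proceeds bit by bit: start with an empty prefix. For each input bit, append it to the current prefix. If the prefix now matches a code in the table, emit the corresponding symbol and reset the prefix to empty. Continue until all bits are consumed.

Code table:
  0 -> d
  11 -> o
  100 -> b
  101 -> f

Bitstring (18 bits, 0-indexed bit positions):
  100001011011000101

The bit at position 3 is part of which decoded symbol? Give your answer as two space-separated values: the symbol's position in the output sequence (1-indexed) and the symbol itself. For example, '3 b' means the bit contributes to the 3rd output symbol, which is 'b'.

Bit 0: prefix='1' (no match yet)
Bit 1: prefix='10' (no match yet)
Bit 2: prefix='100' -> emit 'b', reset
Bit 3: prefix='0' -> emit 'd', reset
Bit 4: prefix='0' -> emit 'd', reset
Bit 5: prefix='1' (no match yet)
Bit 6: prefix='10' (no match yet)
Bit 7: prefix='101' -> emit 'f', reset

Answer: 2 d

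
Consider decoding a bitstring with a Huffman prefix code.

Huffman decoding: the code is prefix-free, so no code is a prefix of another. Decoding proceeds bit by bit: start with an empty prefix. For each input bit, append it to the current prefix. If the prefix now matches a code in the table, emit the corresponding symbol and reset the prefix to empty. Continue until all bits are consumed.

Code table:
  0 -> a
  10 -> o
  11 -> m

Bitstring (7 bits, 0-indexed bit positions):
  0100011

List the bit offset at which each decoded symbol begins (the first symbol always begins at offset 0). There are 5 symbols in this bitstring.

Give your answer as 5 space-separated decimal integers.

Answer: 0 1 3 4 5

Derivation:
Bit 0: prefix='0' -> emit 'a', reset
Bit 1: prefix='1' (no match yet)
Bit 2: prefix='10' -> emit 'o', reset
Bit 3: prefix='0' -> emit 'a', reset
Bit 4: prefix='0' -> emit 'a', reset
Bit 5: prefix='1' (no match yet)
Bit 6: prefix='11' -> emit 'm', reset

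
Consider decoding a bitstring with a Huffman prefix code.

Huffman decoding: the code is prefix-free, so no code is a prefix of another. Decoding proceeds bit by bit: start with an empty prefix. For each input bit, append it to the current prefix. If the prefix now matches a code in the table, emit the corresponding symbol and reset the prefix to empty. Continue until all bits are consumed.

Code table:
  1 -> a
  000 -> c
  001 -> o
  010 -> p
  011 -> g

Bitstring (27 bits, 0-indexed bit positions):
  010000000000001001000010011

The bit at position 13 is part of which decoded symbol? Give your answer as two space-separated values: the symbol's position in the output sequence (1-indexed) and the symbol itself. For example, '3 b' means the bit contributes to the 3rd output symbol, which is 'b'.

Bit 0: prefix='0' (no match yet)
Bit 1: prefix='01' (no match yet)
Bit 2: prefix='010' -> emit 'p', reset
Bit 3: prefix='0' (no match yet)
Bit 4: prefix='00' (no match yet)
Bit 5: prefix='000' -> emit 'c', reset
Bit 6: prefix='0' (no match yet)
Bit 7: prefix='00' (no match yet)
Bit 8: prefix='000' -> emit 'c', reset
Bit 9: prefix='0' (no match yet)
Bit 10: prefix='00' (no match yet)
Bit 11: prefix='000' -> emit 'c', reset
Bit 12: prefix='0' (no match yet)
Bit 13: prefix='00' (no match yet)
Bit 14: prefix='001' -> emit 'o', reset
Bit 15: prefix='0' (no match yet)
Bit 16: prefix='00' (no match yet)
Bit 17: prefix='001' -> emit 'o', reset

Answer: 5 o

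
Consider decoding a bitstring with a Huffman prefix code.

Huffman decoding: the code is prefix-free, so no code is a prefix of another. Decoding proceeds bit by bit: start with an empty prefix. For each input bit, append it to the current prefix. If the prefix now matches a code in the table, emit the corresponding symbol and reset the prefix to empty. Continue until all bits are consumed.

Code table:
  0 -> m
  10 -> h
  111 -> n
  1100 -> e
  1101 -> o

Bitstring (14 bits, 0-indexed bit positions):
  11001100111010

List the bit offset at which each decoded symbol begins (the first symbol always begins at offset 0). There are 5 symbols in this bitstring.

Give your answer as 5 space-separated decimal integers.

Answer: 0 4 8 11 12

Derivation:
Bit 0: prefix='1' (no match yet)
Bit 1: prefix='11' (no match yet)
Bit 2: prefix='110' (no match yet)
Bit 3: prefix='1100' -> emit 'e', reset
Bit 4: prefix='1' (no match yet)
Bit 5: prefix='11' (no match yet)
Bit 6: prefix='110' (no match yet)
Bit 7: prefix='1100' -> emit 'e', reset
Bit 8: prefix='1' (no match yet)
Bit 9: prefix='11' (no match yet)
Bit 10: prefix='111' -> emit 'n', reset
Bit 11: prefix='0' -> emit 'm', reset
Bit 12: prefix='1' (no match yet)
Bit 13: prefix='10' -> emit 'h', reset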